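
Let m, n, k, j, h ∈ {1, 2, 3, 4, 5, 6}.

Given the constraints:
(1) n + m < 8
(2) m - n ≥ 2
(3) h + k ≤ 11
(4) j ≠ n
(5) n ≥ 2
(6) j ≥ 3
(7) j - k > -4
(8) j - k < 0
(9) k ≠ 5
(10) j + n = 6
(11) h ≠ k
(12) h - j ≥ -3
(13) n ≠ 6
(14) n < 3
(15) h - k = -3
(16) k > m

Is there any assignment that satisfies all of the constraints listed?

Satisfiable

Take m = 5, n = 2, k = 6, j = 4, h = 3. Then constraint 1: n + m = 7; constraint 2: m - n = 3, and every other listed constraint is also met.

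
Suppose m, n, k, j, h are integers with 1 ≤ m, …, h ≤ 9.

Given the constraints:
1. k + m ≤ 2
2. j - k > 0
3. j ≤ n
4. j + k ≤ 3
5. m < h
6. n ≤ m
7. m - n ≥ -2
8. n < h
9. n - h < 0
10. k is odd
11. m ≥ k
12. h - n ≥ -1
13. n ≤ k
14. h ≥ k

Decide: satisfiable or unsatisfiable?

Unsatisfiable

Constraints 2, 3, and 13 give j ≤ n, n ≤ k, k < j. Chaining: j ≤ n ≤ k < j, which forces j < j — impossible.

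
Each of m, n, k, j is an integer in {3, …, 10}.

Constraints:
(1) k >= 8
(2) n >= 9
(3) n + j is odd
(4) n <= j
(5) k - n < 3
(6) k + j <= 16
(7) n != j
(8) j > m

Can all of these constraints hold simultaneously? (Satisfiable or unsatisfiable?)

From constraint 1: k ≥ 8. From constraints 2 and 4: j ≥ n ≥ 9. Hence k + j ≥ 17. But constraint 6 requires k + j ≤ 16, and 16 < 17. Contradiction.

Unsatisfiable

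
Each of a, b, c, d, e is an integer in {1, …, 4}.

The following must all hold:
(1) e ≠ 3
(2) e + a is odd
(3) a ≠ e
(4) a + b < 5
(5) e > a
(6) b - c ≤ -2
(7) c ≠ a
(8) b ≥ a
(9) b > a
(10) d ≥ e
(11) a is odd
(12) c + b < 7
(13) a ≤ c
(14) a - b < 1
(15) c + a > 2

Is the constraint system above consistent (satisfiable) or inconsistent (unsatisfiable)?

Satisfiable

The assignment a = 1, b = 2, c = 4, d = 3, e = 2 works:
  constraint 4 holds since a + b = 3.
  constraint 6 holds since b - c = -2.
  constraint 12 holds since c + b = 6.
The rest check out directly.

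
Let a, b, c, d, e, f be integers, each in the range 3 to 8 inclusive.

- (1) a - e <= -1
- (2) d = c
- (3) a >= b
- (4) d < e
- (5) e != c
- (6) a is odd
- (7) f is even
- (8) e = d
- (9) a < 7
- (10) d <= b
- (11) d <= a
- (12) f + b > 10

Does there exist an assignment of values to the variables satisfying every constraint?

Unsatisfiable

From constraints 2 and 8, e = d = c, so e = c. But constraint 5 says e ≠ c. Contradiction.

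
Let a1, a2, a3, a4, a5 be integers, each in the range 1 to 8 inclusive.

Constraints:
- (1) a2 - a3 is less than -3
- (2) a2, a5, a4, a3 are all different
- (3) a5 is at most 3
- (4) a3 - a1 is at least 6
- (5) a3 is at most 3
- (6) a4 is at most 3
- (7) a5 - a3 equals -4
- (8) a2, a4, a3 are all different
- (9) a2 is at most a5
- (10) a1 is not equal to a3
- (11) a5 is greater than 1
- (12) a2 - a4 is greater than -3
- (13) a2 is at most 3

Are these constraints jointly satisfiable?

Unsatisfiable

Constraints 3, 5, 6, and 13 confine each of a2, a5, a4, a3 to the 3 values {1, …, 3} (the domain already gives each ≥ 1).
Constraint 2 requires all 4 of them to be distinct, but only 3 values are available — impossible by the pigeonhole principle.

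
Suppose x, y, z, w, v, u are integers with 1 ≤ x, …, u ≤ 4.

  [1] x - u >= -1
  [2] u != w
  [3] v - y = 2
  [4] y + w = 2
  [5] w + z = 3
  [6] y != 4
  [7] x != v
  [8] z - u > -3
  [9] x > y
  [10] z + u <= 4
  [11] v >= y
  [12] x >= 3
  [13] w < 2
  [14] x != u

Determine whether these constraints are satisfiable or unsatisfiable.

The assignment x = 4, y = 1, z = 2, w = 1, v = 3, u = 2 works:
  constraint 1 holds since x - u = 2.
  constraint 3 holds since v - y = 2.
  constraint 4 holds since y + w = 2.
The rest check out directly.

Satisfiable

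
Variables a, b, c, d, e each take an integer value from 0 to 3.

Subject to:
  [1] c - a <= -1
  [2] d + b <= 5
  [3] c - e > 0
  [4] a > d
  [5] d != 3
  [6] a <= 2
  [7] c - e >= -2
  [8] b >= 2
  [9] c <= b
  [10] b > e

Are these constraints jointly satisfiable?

The assignment a = 2, b = 3, c = 1, d = 1, e = 0 works:
  constraint 1 holds since c - a = -1.
  constraint 2 holds since d + b = 4.
The rest check out directly.

Satisfiable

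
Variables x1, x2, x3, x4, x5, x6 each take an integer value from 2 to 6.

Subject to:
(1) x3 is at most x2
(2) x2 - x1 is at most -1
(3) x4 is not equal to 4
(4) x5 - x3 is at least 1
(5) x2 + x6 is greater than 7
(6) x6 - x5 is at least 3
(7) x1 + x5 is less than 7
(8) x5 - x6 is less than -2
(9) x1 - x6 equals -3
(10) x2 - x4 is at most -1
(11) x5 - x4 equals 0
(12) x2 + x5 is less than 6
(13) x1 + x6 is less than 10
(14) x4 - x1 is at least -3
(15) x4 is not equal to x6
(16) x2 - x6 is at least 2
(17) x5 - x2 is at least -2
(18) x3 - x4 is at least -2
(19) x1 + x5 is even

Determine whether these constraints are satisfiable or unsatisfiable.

Constraints 2, 4, 6, 14, 16, and 18 give x6 − x5 ≥ 3, x5 − x3 ≥ 1, x3 − x4 ≥ -2, x4 − x1 ≥ -3, x1 − x2 ≥ 1, x2 − x6 ≥ 2.
Adding all 6 inequalities: the left sides telescope to 0, and the right sides sum to 3 + 1 + (-2) + (-3) + 1 + 2 = 2. So 0 ≥ 2, which is false.

Unsatisfiable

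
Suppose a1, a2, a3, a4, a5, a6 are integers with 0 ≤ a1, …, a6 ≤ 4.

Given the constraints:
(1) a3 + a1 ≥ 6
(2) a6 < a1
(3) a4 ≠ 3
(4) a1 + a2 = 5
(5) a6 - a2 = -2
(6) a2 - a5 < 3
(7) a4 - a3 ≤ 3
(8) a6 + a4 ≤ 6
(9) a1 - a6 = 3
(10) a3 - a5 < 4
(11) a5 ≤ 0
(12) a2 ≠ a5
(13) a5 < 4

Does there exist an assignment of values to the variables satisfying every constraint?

One satisfying assignment is a1 = 3, a2 = 2, a3 = 3, a4 = 4, a5 = 0, a6 = 0.
For the less obvious constraints — constraint 1: a3 + a1 = 6; constraint 4: a1 + a2 = 5 — and the others hold by inspection.

Satisfiable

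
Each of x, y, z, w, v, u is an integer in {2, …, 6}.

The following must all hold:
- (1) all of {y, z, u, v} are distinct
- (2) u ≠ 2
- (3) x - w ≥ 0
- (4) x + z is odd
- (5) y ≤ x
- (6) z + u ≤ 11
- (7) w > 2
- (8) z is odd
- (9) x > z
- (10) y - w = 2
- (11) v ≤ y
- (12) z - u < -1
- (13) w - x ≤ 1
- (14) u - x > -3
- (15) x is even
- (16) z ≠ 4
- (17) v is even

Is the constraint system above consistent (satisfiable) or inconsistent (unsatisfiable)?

Satisfiable

Try x = 6, y = 6, z = 3, w = 4, v = 2, u = 5.
Check constraint 3: x - w = 2; constraint 6: z + u = 8. The remaining constraints are straightforward to verify.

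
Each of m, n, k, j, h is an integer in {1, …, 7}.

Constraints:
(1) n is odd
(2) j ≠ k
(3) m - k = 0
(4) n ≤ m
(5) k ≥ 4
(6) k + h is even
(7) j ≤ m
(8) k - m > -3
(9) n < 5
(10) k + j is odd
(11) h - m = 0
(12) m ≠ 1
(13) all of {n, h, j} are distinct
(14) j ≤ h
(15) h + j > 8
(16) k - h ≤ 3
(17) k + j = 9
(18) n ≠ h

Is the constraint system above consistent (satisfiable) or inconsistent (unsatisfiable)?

Satisfiable

Try m = 7, n = 1, k = 7, j = 2, h = 7.
Check constraint 3: m - k = 0; constraint 8: k - m = 0. The remaining constraints are straightforward to verify.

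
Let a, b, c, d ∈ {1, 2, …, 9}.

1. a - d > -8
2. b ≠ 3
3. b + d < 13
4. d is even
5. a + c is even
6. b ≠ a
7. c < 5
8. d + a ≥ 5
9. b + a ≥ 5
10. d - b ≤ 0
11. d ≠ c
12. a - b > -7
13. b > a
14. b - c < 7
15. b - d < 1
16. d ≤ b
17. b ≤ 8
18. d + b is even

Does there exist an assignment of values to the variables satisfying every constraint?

Satisfiable

Try a = 1, b = 6, c = 1, d = 6.
Check constraint 1: a - d = -5; constraint 3: b + d = 12; constraint 8: d + a = 7. The remaining constraints are straightforward to verify.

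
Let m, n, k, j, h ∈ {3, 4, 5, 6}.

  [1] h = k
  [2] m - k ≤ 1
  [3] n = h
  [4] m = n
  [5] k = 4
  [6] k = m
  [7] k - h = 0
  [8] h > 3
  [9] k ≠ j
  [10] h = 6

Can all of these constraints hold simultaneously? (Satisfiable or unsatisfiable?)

Unsatisfiable

Constraint 5 fixes k = 4 and constraint 10 fixes h = 6. Constraints 3, 4, and 6 give k = m = n = h, so k = h. But 4 ≠ 6 — contradiction.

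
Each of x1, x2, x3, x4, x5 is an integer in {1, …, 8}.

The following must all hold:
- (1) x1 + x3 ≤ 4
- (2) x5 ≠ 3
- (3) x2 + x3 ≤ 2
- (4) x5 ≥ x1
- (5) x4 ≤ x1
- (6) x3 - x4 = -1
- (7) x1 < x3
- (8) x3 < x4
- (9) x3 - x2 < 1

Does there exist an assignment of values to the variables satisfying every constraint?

Constraints 5, 7, and 8 give x4 ≤ x1, x1 < x3, x3 < x4. Chaining: x4 ≤ x1 < x3 < x4, which forces x4 < x4 — impossible.

Unsatisfiable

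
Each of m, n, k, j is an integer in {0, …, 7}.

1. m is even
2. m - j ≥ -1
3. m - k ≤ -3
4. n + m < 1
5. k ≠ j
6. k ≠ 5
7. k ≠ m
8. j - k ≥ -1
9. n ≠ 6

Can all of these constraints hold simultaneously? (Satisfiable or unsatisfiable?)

Constraints 2, 3, and 8 give j − k ≥ -1, k − m ≥ 3, m − j ≥ -1.
Adding all 3 inequalities: the left sides telescope to 0, and the right sides sum to (-1) + 3 + (-1) = 1. So 0 ≥ 1, which is false.

Unsatisfiable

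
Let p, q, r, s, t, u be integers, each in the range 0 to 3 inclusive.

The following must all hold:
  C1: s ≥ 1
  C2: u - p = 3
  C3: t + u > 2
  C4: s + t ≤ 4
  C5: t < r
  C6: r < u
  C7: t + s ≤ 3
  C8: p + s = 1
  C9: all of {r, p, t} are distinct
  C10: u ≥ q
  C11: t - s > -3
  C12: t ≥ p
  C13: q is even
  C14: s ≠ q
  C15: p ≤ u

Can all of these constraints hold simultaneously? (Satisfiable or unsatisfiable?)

Take p = 0, q = 2, r = 2, s = 1, t = 1, u = 3. Then constraint 2: u - p = 3; constraint 3: t + u = 4; constraint 4: s + t = 2, and every other listed constraint is also met.

Satisfiable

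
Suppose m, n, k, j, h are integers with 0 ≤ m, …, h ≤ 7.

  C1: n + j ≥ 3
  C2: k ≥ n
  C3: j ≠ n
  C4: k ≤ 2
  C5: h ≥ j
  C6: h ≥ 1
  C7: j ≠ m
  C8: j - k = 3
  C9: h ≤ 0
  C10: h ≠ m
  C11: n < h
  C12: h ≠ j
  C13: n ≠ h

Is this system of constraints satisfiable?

Unsatisfiable

From constraints 2 and 4: n ≤ k ≤ 2. From constraints 5 and 9: j ≤ h ≤ 0. Hence n + j ≤ 2. But constraint 1 requires n + j ≥ 3, and 3 > 2. Contradiction.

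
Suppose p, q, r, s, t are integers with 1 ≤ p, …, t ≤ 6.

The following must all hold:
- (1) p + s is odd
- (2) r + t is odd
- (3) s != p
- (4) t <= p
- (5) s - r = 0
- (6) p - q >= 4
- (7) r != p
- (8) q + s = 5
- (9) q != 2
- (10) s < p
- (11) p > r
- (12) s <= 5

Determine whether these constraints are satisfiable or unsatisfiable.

Try p = 5, q = 1, r = 4, s = 4, t = 5.
Check constraint 5: s - r = 0; constraint 6: p - q = 4. The remaining constraints are straightforward to verify.

Satisfiable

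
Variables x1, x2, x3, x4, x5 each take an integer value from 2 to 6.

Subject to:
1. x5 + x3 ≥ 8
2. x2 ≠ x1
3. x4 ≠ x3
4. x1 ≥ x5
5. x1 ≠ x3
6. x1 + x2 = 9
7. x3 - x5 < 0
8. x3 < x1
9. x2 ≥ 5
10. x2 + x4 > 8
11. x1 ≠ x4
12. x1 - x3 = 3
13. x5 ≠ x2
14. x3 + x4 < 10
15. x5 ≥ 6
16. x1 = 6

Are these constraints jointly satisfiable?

Unsatisfiable

From constraints 4 and 15: x1 ≥ x5 ≥ 6. From constraint 9: x2 ≥ 5. Hence x1 + x2 ≥ 11. But constraint 6 requires x1 + x2 = 9, and 9 < 11. Contradiction.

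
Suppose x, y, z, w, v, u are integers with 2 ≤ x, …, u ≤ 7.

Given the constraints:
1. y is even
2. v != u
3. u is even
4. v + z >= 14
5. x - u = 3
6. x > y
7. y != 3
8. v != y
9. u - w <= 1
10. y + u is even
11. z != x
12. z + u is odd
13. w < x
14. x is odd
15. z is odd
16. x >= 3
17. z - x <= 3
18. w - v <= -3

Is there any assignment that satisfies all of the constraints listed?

Try x = 5, y = 2, z = 7, w = 3, v = 7, u = 2.
Check constraint 4: v + z = 14; constraint 5: x - u = 3; constraint 9: u - w = -1. The remaining constraints are straightforward to verify.

Satisfiable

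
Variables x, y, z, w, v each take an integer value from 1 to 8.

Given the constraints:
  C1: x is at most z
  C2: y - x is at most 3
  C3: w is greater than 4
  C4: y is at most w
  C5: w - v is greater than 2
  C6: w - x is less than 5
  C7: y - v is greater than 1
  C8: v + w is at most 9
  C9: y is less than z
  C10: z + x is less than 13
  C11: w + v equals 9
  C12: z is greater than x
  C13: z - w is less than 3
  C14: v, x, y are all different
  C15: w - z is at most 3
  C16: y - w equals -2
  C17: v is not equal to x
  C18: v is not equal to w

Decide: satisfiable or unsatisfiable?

One satisfying assignment is x = 4, y = 5, z = 7, w = 7, v = 2.
For the less obvious constraints — constraint 2: y - x = 1; constraint 5: w - v = 5; constraint 6: w - x = 3 — and the others hold by inspection.

Satisfiable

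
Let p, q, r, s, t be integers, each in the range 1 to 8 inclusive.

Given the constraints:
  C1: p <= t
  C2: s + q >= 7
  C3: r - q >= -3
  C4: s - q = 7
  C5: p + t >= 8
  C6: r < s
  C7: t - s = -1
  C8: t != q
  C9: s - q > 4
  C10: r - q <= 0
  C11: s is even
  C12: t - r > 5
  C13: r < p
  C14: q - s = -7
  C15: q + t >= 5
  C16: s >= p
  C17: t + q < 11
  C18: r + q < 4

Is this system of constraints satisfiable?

Setting (p, q, r, s, t) = (2, 1, 1, 8, 7) satisfies everything: constraint 2: s + q = 9; constraint 3: r - q = 0, and the others follow.

Satisfiable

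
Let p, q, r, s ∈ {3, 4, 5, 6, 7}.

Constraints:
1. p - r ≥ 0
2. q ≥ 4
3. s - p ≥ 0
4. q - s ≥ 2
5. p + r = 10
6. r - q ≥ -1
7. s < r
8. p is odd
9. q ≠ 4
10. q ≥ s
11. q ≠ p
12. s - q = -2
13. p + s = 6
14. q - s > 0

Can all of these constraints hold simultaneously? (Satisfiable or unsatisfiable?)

Unsatisfiable

Constraints 1, 3, 4, and 6 give s − p ≥ 0, p − r ≥ 0, r − q ≥ -1, q − s ≥ 2.
Adding all 4 inequalities: the left sides telescope to 0, and the right sides sum to 0 + 0 + (-1) + 2 = 1. So 0 ≥ 1, which is false.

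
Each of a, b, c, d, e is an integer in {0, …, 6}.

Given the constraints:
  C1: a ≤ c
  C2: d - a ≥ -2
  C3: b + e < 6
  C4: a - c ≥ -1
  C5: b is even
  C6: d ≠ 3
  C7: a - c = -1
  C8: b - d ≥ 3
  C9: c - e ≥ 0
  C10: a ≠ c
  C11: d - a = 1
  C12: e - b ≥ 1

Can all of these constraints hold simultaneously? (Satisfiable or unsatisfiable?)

Constraints 2, 4, 8, 9, and 12 give b − d ≥ 3, d − a ≥ -2, a − c ≥ -1, c − e ≥ 0, e − b ≥ 1.
Adding all 5 inequalities: the left sides telescope to 0, and the right sides sum to 3 + (-2) + (-1) + 0 + 1 = 1. So 0 ≥ 1, which is false.

Unsatisfiable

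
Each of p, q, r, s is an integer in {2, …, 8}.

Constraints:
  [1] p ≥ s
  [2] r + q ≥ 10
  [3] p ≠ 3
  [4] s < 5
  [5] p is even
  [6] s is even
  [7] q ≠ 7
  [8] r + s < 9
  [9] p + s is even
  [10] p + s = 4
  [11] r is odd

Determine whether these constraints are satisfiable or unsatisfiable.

Satisfiable

Try p = 2, q = 6, r = 5, s = 2.
Check constraint 2: r + q = 11; constraint 8: r + s = 7; constraint 10: p + s = 4. The remaining constraints are straightforward to verify.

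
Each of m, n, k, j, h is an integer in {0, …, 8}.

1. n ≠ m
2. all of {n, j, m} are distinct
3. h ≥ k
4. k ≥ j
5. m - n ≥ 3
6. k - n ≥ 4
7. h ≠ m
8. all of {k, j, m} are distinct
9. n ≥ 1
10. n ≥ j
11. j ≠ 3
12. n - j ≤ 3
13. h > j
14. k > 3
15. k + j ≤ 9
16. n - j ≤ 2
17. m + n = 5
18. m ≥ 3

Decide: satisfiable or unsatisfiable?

Satisfiable

Try m = 4, n = 1, k = 6, j = 0, h = 6.
Check constraint 5: m - n = 3; constraint 6: k - n = 5; constraint 12: n - j = 1. The remaining constraints are straightforward to verify.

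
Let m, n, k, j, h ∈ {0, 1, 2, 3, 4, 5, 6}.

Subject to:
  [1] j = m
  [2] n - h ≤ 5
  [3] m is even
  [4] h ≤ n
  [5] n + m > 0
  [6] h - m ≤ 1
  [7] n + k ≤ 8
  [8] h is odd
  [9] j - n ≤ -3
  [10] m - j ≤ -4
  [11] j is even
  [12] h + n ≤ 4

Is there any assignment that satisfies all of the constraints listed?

Constraints 2, 6, 9, and 10 give m − h ≥ -1, h − n ≥ -5, n − j ≥ 3, j − m ≥ 4.
Adding all 4 inequalities: the left sides telescope to 0, and the right sides sum to (-1) + (-5) + 3 + 4 = 1. So 0 ≥ 1, which is false.

Unsatisfiable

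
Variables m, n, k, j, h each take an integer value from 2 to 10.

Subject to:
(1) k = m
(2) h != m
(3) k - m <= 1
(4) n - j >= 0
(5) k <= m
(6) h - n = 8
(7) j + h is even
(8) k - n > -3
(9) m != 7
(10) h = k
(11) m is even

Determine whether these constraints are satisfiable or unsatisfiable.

From constraints 1 and 10, h = k = m, so h = m. But constraint 2 says h ≠ m. Contradiction.

Unsatisfiable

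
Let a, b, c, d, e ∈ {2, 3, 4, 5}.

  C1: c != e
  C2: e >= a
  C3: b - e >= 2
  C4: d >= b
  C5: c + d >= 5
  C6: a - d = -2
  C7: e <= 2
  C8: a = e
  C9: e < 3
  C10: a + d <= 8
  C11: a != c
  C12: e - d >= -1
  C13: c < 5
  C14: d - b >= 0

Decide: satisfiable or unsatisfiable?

Unsatisfiable

Constraints 3, 12, and 14 give b − e ≥ 2, e − d ≥ -1, d − b ≥ 0.
Adding all 3 inequalities: the left sides telescope to 0, and the right sides sum to 2 + (-1) + 0 = 1. So 0 ≥ 1, which is false.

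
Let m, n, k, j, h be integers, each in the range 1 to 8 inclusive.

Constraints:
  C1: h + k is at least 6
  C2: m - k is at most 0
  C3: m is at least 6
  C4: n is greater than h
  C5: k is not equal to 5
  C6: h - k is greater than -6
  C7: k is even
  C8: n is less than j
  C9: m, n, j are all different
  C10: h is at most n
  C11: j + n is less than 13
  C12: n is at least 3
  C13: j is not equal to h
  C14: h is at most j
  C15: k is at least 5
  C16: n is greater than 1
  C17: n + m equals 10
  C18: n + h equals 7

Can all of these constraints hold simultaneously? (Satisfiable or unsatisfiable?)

Setting (m, n, k, j, h) = (6, 4, 6, 8, 3) satisfies everything: constraint 1: h + k = 9; constraint 2: m - k = 0; constraint 6: h - k = -3, and the others follow.

Satisfiable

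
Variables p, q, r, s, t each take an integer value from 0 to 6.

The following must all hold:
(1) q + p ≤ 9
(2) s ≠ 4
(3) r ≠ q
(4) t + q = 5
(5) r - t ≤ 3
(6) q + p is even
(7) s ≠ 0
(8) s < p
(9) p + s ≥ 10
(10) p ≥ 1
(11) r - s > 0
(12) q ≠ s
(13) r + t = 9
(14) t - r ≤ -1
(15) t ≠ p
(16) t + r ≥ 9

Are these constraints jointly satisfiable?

Satisfiable

Try p = 6, q = 2, r = 6, s = 5, t = 3.
Check constraint 1: q + p = 8; constraint 4: t + q = 5; constraint 5: r - t = 3. The remaining constraints are straightforward to verify.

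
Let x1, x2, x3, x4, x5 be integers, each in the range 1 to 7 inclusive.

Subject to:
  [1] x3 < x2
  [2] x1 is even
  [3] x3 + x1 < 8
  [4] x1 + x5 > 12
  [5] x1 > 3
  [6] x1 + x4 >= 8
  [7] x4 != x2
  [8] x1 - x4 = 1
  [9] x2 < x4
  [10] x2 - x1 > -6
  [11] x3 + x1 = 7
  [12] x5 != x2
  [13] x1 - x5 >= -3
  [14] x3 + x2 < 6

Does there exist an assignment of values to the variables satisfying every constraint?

Satisfiable

Setting (x1, x2, x3, x4, x5) = (6, 2, 1, 5, 7) satisfies everything: constraint 3: x3 + x1 = 7; constraint 4: x1 + x5 = 13, and the others follow.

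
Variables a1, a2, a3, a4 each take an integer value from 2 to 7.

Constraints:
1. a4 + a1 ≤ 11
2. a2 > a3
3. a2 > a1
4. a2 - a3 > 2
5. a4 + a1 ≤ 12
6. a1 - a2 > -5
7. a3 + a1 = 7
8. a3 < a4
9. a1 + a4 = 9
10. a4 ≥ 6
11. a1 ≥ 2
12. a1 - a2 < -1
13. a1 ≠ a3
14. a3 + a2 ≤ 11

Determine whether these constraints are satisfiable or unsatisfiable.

Satisfiable

One satisfying assignment is a1 = 3, a2 = 7, a3 = 4, a4 = 6.
For the less obvious constraints — constraint 1: a4 + a1 = 9; constraint 4: a2 - a3 = 3; constraint 5: a4 + a1 = 9 — and the others hold by inspection.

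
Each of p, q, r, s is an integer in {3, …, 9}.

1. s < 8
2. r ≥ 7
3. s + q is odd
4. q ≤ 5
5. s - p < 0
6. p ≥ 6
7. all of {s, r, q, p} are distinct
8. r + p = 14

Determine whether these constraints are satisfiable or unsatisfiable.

Satisfiable

One satisfying assignment is p = 6, q = 4, r = 8, s = 3.
For the less obvious constraints — constraint 5: s - p = -3; constraint 8: r + p = 14 — and the others hold by inspection.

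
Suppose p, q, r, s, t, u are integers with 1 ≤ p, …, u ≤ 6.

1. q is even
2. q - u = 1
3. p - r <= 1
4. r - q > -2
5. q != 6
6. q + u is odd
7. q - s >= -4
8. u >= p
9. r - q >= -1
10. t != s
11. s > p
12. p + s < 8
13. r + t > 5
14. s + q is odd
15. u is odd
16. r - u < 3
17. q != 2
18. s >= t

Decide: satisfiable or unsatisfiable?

One satisfying assignment is p = 2, q = 4, r = 4, s = 5, t = 4, u = 3.
For the less obvious constraints — constraint 2: q - u = 1; constraint 3: p - r = -2; constraint 4: r - q = 0 — and the others hold by inspection.

Satisfiable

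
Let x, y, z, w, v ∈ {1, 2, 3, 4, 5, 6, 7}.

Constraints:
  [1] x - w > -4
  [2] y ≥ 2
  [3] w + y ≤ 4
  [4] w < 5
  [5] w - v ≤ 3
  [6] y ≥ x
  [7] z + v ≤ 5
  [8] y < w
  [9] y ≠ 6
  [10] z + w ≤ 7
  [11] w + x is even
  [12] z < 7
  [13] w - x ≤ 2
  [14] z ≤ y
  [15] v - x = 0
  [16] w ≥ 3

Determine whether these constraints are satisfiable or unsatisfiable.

Unsatisfiable

From constraint 16: w ≥ 3. From constraint 2: y ≥ 2. Hence w + y ≥ 5. But constraint 3 requires w + y ≤ 4, and 4 < 5. Contradiction.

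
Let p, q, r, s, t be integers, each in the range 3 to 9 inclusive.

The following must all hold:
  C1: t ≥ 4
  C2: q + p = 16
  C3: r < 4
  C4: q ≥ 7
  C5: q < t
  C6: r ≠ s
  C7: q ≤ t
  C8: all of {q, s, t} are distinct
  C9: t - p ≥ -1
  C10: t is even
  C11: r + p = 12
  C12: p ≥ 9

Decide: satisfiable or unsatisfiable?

Satisfiable

The assignment p = 9, q = 7, r = 3, s = 9, t = 8 works:
  constraint 2 holds since q + p = 16.
  constraint 9 holds since t - p = -1.
The rest check out directly.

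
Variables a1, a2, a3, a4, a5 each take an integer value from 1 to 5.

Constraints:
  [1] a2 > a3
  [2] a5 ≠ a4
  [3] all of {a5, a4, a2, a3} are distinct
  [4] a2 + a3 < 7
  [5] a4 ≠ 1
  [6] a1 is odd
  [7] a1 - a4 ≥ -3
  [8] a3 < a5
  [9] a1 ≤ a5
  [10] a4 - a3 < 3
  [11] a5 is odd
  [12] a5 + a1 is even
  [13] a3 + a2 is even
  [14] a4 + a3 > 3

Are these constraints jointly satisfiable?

One satisfying assignment is a1 = 3, a2 = 4, a3 = 2, a4 = 3, a5 = 5.
For the less obvious constraints — constraint 4: a2 + a3 = 6; constraint 7: a1 - a4 = 0 — and the others hold by inspection.

Satisfiable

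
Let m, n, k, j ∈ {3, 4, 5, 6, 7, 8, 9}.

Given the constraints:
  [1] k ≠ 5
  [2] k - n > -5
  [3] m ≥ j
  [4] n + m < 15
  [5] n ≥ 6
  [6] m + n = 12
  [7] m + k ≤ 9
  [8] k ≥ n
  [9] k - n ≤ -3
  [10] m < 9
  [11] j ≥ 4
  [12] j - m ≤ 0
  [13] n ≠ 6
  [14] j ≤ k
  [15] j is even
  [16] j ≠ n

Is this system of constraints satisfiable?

From constraints 3 and 11: m ≥ j ≥ 4. From constraints 5 and 8: k ≥ n ≥ 6. Hence m + k ≥ 10. But constraint 7 requires m + k ≤ 9, and 9 < 10. Contradiction.

Unsatisfiable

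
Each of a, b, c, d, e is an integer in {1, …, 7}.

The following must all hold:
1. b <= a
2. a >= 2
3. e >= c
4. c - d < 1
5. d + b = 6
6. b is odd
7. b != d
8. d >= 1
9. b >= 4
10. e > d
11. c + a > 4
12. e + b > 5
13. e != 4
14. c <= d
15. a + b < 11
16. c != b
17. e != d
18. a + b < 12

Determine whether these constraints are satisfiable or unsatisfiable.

Setting (a, b, c, d, e) = (5, 5, 1, 1, 3) satisfies everything: constraint 4: c - d = 0; constraint 5: d + b = 6; constraint 11: c + a = 6, and the others follow.

Satisfiable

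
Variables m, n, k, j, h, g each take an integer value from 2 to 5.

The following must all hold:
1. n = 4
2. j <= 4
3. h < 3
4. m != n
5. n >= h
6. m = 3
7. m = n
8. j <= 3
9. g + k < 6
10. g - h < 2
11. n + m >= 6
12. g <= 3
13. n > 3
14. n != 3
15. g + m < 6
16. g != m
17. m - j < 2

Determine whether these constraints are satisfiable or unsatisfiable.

Unsatisfiable

Constraint 6 fixes m = 3 and constraint 1 fixes n = 4, but constraint 7 requires m = n. Since 3 ≠ 4, contradiction.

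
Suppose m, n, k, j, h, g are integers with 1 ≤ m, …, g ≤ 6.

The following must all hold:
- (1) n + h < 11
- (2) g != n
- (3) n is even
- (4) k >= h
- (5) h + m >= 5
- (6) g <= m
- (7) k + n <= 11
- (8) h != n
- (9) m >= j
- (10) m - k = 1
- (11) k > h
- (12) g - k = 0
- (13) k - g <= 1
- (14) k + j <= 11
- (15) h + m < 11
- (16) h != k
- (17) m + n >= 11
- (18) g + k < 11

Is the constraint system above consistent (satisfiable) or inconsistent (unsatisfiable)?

One satisfying assignment is m = 5, n = 6, k = 4, j = 5, h = 3, g = 4.
For the less obvious constraints — constraint 1: n + h = 9; constraint 5: h + m = 8; constraint 7: k + n = 10 — and the others hold by inspection.

Satisfiable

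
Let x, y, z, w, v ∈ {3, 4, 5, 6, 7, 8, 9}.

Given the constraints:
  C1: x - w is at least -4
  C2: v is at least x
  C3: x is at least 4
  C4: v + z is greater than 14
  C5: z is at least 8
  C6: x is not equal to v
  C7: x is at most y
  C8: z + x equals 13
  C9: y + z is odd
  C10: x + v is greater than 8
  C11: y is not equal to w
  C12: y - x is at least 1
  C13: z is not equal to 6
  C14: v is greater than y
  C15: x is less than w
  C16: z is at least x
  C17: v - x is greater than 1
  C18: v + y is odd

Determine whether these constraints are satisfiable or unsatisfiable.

Satisfiable

The assignment x = 4, y = 6, z = 9, w = 7, v = 7 works:
  constraint 1 holds since x - w = -3.
  constraint 4 holds since v + z = 16.
The rest check out directly.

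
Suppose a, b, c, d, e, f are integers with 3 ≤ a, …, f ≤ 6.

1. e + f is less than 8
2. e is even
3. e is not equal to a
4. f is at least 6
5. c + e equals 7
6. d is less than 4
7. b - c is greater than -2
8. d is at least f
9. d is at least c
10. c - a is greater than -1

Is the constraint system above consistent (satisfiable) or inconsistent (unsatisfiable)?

Unsatisfiable

From constraints 4 and 8: d ≥ f and f ≥ 6, so d ≥ 6. From constraint 6: d ≤ 3. But 3 < 6, so no value of d works.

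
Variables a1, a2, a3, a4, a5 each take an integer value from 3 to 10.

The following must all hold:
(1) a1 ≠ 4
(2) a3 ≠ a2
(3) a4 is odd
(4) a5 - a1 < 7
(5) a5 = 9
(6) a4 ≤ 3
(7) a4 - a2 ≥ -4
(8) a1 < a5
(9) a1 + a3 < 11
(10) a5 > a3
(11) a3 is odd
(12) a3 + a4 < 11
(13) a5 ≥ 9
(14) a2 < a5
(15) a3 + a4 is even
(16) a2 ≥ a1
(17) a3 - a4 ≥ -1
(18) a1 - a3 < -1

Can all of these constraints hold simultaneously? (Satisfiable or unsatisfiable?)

One satisfying assignment is a1 = 3, a2 = 7, a3 = 5, a4 = 3, a5 = 9.
For the less obvious constraints — constraint 4: a5 - a1 = 6; constraint 7: a4 - a2 = -4 — and the others hold by inspection.

Satisfiable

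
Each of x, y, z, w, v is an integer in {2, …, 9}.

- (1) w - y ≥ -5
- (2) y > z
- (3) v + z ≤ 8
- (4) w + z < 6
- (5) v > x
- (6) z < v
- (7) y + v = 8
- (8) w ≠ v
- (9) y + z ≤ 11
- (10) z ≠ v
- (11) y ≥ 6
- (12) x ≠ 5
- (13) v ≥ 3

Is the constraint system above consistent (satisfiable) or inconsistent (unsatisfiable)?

Unsatisfiable

From constraint 11: y ≥ 6. From constraint 13: v ≥ 3. Hence y + v ≥ 9. But constraint 7 requires y + v = 8, and 8 < 9. Contradiction.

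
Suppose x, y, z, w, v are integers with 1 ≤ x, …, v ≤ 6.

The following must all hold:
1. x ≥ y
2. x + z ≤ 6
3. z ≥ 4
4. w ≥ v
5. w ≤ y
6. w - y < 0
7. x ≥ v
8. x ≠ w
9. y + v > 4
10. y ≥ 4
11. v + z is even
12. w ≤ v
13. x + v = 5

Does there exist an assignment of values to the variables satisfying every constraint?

Unsatisfiable

From constraints 1 and 10: x ≥ y ≥ 4. From constraint 3: z ≥ 4. Hence x + z ≥ 8. But constraint 2 requires x + z ≤ 6, and 6 < 8. Contradiction.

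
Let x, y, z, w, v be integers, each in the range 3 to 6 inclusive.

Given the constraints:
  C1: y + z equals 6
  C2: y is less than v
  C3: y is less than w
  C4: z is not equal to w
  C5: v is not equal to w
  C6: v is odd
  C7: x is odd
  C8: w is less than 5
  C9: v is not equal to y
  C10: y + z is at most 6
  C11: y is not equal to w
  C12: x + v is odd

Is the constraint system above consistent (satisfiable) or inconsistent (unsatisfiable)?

Constraint 7 makes x odd and constraint 6 makes v odd, so x + v must be even. Constraint 12 says x + v is odd — contradiction.

Unsatisfiable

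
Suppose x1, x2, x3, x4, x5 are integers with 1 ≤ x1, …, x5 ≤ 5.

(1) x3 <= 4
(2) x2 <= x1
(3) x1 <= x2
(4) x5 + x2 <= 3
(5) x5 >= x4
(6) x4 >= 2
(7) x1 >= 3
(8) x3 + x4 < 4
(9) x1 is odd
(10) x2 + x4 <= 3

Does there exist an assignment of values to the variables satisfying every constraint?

From constraints 5 and 6: x5 ≥ x4 ≥ 2. From constraints 3 and 7: x2 ≥ x1 ≥ 3. Hence x5 + x2 ≥ 5. But constraint 4 requires x5 + x2 ≤ 3, and 3 < 5. Contradiction.

Unsatisfiable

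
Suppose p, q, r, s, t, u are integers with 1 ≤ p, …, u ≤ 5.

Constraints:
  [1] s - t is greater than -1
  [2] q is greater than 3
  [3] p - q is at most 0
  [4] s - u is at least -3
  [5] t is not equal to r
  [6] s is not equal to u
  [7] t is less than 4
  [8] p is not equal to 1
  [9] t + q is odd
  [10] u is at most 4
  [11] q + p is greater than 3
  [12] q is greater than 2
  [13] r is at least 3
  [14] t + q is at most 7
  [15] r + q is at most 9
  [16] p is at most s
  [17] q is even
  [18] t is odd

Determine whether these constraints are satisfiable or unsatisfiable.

Try p = 2, q = 4, r = 3, s = 3, t = 1, u = 4.
Check constraint 1: s - t = 2; constraint 3: p - q = -2; constraint 4: s - u = -1. The remaining constraints are straightforward to verify.

Satisfiable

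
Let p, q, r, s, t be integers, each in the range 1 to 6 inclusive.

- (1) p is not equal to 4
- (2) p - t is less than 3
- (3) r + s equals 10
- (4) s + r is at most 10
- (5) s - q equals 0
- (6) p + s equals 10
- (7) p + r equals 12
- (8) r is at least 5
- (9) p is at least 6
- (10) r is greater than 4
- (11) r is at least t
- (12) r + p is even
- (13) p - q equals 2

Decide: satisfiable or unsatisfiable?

The assignment p = 6, q = 4, r = 6, s = 4, t = 4 works:
  constraint 2 holds since p - t = 2.
  constraint 3 holds since r + s = 10.
The rest check out directly.

Satisfiable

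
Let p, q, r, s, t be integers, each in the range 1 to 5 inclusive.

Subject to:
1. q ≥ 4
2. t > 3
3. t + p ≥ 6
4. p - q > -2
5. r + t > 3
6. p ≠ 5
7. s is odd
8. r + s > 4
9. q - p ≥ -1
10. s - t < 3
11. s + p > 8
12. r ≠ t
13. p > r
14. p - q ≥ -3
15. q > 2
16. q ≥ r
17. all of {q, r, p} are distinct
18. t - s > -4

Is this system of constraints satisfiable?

Satisfiable

One satisfying assignment is p = 4, q = 5, r = 1, s = 5, t = 4.
For the less obvious constraints — constraint 3: t + p = 8; constraint 4: p - q = -1 — and the others hold by inspection.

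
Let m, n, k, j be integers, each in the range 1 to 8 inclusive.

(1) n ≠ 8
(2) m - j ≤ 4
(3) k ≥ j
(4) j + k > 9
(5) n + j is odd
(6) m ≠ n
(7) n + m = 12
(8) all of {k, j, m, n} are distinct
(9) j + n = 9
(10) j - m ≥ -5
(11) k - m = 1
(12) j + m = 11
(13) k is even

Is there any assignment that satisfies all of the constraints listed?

Satisfiable

The assignment m = 7, n = 5, k = 8, j = 4 works:
  constraint 2 holds since m - j = 3.
  constraint 4 holds since j + k = 12.
The rest check out directly.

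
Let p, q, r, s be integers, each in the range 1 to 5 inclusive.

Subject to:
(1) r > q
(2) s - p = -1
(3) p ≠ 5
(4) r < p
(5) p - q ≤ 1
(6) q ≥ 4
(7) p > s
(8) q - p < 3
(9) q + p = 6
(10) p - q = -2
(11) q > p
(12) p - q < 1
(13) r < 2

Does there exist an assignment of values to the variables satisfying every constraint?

Constraints 1, 4, and 11 give q < r, r < p, p < q. Chaining: q < r < p < q, which forces q < q — impossible.

Unsatisfiable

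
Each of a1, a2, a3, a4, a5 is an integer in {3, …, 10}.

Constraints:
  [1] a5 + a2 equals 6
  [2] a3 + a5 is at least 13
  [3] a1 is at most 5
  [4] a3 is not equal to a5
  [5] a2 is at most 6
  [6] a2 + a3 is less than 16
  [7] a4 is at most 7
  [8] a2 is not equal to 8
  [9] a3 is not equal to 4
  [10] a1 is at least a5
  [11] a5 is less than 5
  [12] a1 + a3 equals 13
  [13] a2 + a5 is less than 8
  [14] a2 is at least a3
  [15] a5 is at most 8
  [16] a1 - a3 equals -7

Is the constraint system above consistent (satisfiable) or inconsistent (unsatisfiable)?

From constraints 5 and 14: a3 ≤ a2 ≤ 6. From constraints 3 and 10: a5 ≤ a1 ≤ 5. Hence a3 + a5 ≤ 11. But constraint 2 requires a3 + a5 ≥ 13, and 13 > 11. Contradiction.

Unsatisfiable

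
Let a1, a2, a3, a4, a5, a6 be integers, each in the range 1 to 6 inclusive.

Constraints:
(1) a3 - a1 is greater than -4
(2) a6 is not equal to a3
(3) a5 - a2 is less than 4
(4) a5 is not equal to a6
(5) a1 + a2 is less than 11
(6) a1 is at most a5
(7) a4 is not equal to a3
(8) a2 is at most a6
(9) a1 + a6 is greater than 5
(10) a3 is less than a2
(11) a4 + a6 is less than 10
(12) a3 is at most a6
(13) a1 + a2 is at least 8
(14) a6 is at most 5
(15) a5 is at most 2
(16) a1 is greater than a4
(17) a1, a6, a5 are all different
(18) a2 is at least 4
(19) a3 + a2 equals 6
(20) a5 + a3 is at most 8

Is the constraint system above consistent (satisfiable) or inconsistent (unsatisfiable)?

Unsatisfiable

From constraints 6 and 15: a1 ≤ a5 ≤ 2. From constraints 8 and 14: a2 ≤ a6 ≤ 5. Hence a1 + a2 ≤ 7. But constraint 13 requires a1 + a2 ≥ 8, and 8 > 7. Contradiction.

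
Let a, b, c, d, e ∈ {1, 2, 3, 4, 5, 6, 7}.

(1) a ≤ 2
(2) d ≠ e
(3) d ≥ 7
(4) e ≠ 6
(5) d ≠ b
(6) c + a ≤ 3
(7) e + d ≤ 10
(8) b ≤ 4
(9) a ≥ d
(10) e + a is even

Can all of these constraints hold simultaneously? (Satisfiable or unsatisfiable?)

From constraints 3 and 9: a ≥ d and d ≥ 7, so a ≥ 7. From constraint 1: a ≤ 2. But 2 < 7, so no value of a works.

Unsatisfiable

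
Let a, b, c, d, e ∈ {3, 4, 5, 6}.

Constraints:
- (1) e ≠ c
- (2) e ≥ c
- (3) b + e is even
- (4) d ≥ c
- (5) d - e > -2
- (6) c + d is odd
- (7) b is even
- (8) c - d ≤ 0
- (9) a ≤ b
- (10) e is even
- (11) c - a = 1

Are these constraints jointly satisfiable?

The assignment a = 4, b = 4, c = 5, d = 6, e = 6 works:
  constraint 5 holds since d - e = 0.
  constraint 8 holds since c - d = -1.
  constraint 11 holds since c - a = 1.
The rest check out directly.

Satisfiable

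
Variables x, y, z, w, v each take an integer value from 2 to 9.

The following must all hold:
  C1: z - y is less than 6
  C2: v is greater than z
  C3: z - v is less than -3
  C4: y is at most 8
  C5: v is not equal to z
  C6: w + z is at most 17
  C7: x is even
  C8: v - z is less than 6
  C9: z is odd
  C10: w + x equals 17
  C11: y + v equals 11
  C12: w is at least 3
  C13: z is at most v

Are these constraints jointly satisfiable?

Satisfiable

Take x = 8, y = 2, z = 5, w = 9, v = 9. Then constraint 1: z - y = 3; constraint 3: z - v = -4, and every other listed constraint is also met.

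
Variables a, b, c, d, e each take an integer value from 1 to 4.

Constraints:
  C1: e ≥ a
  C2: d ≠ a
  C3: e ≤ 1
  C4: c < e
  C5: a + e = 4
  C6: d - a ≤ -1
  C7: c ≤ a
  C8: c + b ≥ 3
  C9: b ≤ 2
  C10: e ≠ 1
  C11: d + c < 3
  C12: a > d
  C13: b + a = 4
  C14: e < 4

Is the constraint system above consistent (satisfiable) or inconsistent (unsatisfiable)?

From constraint 9: b ≤ 2. From constraints 1 and 3: a ≤ e ≤ 1. Hence b + a ≤ 3. But constraint 13 requires b + a = 4, and 4 > 3. Contradiction.

Unsatisfiable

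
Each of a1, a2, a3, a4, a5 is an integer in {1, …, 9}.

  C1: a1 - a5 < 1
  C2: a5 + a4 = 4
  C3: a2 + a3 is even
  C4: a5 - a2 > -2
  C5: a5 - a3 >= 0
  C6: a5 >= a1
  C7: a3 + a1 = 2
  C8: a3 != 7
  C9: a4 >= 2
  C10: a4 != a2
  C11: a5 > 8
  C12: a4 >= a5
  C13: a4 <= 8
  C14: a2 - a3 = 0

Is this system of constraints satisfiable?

From constraint 11: a5 ≥ 9. From constraints 12 and 13: a5 ≤ a4 and a4 ≤ 8, so a5 ≤ 8. But 8 < 9, so no value of a5 works.

Unsatisfiable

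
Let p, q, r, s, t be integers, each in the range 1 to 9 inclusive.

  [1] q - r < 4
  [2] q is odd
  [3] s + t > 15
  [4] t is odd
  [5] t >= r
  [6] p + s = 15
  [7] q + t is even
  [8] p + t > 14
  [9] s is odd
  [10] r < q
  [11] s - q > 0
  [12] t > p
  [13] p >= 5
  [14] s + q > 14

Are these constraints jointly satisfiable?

Take p = 6, q = 7, r = 6, s = 9, t = 9. Then constraint 1: q - r = 1; constraint 3: s + t = 18, and every other listed constraint is also met.

Satisfiable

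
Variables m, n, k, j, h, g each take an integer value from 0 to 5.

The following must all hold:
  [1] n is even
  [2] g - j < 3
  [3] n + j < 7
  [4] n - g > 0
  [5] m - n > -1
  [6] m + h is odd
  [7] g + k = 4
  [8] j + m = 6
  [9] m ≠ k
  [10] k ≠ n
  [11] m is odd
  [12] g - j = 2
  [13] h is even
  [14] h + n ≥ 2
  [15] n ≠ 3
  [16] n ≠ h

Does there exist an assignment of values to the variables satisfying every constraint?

Setting (m, n, k, j, h, g) = (5, 4, 1, 1, 0, 3) satisfies everything: constraint 2: g - j = 2; constraint 3: n + j = 5; constraint 4: n - g = 1, and the others follow.

Satisfiable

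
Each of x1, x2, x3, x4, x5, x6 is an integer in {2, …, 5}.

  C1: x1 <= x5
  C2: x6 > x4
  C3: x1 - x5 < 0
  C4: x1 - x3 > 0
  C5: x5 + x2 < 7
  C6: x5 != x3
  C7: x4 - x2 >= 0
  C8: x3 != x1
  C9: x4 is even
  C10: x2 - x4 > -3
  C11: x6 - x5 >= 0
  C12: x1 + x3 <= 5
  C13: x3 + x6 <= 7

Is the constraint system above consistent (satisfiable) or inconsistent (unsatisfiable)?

One satisfying assignment is x1 = 3, x2 = 2, x3 = 2, x4 = 2, x5 = 4, x6 = 5.
For the less obvious constraints — constraint 3: x1 - x5 = -1; constraint 4: x1 - x3 = 1; constraint 5: x5 + x2 = 6 — and the others hold by inspection.

Satisfiable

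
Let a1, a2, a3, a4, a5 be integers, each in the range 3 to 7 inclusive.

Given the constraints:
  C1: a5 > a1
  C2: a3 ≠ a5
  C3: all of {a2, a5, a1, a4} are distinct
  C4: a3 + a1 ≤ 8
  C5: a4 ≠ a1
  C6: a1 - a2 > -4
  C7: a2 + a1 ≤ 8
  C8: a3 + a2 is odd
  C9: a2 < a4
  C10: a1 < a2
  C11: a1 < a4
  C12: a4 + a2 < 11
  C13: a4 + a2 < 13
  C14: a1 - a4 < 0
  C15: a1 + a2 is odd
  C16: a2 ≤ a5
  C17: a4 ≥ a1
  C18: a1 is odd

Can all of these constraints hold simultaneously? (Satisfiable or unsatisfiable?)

Satisfiable

Try a1 = 3, a2 = 4, a3 = 3, a4 = 6, a5 = 7.
Check constraint 4: a3 + a1 = 6; constraint 6: a1 - a2 = -1. The remaining constraints are straightforward to verify.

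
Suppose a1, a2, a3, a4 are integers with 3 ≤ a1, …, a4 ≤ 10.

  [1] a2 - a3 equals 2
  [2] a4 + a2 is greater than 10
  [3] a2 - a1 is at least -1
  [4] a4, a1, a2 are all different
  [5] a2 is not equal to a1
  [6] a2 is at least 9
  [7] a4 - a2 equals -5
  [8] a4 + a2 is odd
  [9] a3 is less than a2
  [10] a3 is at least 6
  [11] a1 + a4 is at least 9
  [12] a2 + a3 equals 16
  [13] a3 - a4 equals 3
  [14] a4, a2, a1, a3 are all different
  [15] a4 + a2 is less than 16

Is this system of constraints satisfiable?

Satisfiable

Setting (a1, a2, a3, a4) = (8, 9, 7, 4) satisfies everything: constraint 1: a2 - a3 = 2; constraint 2: a4 + a2 = 13, and the others follow.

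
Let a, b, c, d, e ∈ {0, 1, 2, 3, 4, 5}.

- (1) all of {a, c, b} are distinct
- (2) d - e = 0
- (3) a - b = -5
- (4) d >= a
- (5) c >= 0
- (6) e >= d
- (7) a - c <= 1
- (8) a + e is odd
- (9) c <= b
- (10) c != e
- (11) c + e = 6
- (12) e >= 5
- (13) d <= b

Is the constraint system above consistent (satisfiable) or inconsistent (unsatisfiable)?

Satisfiable

Setting (a, b, c, d, e) = (0, 5, 1, 5, 5) satisfies everything: constraint 2: d - e = 0; constraint 3: a - b = -5, and the others follow.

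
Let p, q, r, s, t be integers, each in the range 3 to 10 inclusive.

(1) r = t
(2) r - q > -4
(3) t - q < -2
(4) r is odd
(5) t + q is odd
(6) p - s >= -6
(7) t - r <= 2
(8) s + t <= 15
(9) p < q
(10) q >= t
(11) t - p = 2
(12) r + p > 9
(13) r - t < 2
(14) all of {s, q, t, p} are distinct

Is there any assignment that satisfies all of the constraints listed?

Satisfiable

Try p = 5, q = 10, r = 7, s = 8, t = 7.
Check constraint 2: r - q = -3; constraint 3: t - q = -3. The remaining constraints are straightforward to verify.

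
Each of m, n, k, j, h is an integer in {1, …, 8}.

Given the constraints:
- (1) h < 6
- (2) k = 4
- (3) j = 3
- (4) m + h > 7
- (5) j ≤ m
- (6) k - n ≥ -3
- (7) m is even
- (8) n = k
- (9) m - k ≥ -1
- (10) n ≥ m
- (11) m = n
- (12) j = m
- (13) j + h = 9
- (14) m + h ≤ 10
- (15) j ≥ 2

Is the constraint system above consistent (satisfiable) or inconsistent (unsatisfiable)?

Constraint 3 fixes j = 3 and constraint 2 fixes k = 4. Constraints 8, 11, and 12 give j = m = n = k, so j = k. But 3 ≠ 4 — contradiction.

Unsatisfiable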